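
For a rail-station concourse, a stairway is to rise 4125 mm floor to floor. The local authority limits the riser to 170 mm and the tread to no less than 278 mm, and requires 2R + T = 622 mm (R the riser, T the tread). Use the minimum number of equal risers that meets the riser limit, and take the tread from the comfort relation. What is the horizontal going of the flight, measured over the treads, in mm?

4125 / 170 = 24.26, so 25 risers are needed.
R = 4125 ÷ 25 = 165 mm.
T = 622 − 2·165 = 292 mm, which satisfies the 278 mm minimum.
Treads = 25 − 1 = 24; going = 24 × 292 = 7008 mm.

7008 mm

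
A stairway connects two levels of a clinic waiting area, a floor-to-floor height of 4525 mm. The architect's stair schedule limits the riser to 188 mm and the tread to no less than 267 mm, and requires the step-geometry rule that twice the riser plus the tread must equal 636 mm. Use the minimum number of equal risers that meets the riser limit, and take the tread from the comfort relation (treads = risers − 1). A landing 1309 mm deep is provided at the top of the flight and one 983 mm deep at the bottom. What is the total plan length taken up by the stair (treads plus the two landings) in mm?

8868 mm

4525 / 188 = 24.07, so 25 risers are needed.
Riser R = 4525 / 25 = 181 mm, within the 188 mm limit.
Tread T = 636 − 2 × 181 = 274 mm (≥ 267 mm).
Going = (25 − 1) × 274 = 6576 mm.
Enclosure = 6576 + 1309 + 983 = 8868 mm.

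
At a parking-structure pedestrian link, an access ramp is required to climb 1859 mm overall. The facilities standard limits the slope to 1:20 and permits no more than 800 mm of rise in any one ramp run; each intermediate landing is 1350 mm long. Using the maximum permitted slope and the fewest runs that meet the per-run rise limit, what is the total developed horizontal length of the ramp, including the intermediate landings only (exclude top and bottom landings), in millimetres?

1859 / 800 = 2.324 → round up to 3 ramp runs. That means 2 intermediate landings.
Ramp run (horizontal) at 1:20: 1859 × 20 = 37180 mm.
2 intermediate landings contribute 2 × 1350 = 2700 mm.
Developed length = 37180 + 2700 = 39880 mm.

39880 mm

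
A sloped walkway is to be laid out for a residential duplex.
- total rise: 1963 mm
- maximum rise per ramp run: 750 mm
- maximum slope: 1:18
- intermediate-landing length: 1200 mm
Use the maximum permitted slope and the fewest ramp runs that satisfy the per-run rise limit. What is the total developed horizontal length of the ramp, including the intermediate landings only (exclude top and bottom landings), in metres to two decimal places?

1963 / 750 = 2.617 → round up to 3 ramp runs. That means 2 intermediate landings.
Ramp run (horizontal) at 1:18: 1963 × 18 = 35334 mm.
Intermediate landings: 2 × 1200 = 2400 mm.
Total developed length = 35334 + 2400 = 37734 mm.
= 37.73 m.

37.73 m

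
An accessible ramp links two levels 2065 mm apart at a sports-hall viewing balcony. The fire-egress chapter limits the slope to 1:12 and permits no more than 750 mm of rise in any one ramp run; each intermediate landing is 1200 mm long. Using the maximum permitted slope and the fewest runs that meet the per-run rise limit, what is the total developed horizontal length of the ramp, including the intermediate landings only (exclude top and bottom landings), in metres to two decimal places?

27.18 m

⌈2065/750⌉ = 3 ramp runs. That means 2 intermediate landings.
Horizontal run for 2065 mm of rise at 1:12 is 2065 × 12 = 24780 mm.
2 intermediate landings contribute 2 × 1200 = 2400 mm.
Developed length = 24780 + 2400 = 27180 mm.
= 27.18 m.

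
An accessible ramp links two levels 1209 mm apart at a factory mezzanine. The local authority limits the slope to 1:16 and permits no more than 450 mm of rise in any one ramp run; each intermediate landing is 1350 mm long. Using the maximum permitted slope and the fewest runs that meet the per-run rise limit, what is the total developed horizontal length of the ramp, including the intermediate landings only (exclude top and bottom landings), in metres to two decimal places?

22.04 m

1209 / 450 = 2.69, so 3 ramp runs are needed. That means 2 intermediate landings.
Horizontal run for 1209 mm of rise at 1:16 is 1209 × 16 = 19344 mm.
2 intermediate landings contribute 2 × 1350 = 2700 mm.
Total developed length = 19344 + 2700 = 22044 mm.
= 22.04 m.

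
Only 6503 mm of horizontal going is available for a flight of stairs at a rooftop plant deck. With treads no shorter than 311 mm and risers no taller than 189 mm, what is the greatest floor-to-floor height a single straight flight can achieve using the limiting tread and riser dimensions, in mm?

3969 mm

Treads that fit: ⌊6503 / 311⌋ = 20.
Risers = treads + 1 = 21.
Maximum height = 21 × 189 = 3969 mm.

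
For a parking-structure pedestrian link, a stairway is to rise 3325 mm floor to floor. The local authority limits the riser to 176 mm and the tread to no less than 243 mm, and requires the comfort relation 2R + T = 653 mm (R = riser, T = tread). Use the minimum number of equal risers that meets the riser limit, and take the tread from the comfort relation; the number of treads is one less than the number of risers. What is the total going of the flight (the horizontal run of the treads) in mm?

5454 mm

⌈3325/176⌉ = 19 risers.
R = 3325 ÷ 19 = 175 mm.
Tread T = 653 − 2 × 175 = 303 mm (≥ 243 mm).
Treads = 19 − 1 = 18; going = 18 × 303 = 5454 mm.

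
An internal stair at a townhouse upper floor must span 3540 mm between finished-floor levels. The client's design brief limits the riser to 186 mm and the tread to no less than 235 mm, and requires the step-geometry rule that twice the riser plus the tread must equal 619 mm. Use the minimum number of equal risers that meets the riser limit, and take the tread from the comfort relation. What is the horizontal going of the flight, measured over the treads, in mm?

5035 mm

At most 186 each: 3540/186 = 19.03, giving 20 risers.
R = 3540 ÷ 20 = 177 mm.
Tread T = 619 − 2 × 177 = 265 mm (≥ 235 mm).
Treads = 20 − 1 = 19; going = 19 × 265 = 5035 mm.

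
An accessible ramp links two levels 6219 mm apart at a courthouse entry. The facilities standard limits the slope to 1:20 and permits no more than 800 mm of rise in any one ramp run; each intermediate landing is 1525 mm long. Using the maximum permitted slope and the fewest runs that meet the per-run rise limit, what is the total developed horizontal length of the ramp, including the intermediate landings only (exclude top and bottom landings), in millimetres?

135055 mm

6219 / 800 = 7.77, so 8 ramp runs are needed. That means 7 intermediate landings.
Ramp run (horizontal) at 1:20: 6219 × 20 = 124380 mm.
Intermediate landings: 7 × 1525 = 10675 mm.
Total developed length = 124380 + 10675 = 135055 mm.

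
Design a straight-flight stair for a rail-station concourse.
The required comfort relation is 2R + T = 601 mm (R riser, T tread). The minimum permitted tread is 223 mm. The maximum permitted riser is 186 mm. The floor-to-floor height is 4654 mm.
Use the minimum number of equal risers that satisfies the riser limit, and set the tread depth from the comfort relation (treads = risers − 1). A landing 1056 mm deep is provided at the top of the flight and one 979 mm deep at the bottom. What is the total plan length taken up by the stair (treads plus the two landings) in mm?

8110 mm

At most 186 each: 4654/186 = 25.02, giving 26 risers.
Each riser is 4654/26 = 179 mm (≤ 186 mm).
T = 601 − 2·179 = 243 mm, which satisfies the 223 mm minimum.
26 risers give 25 treads; going = 25 × 243 = 6075 mm.
Add landings: 6075 + 1056 + 979 = 8110 mm.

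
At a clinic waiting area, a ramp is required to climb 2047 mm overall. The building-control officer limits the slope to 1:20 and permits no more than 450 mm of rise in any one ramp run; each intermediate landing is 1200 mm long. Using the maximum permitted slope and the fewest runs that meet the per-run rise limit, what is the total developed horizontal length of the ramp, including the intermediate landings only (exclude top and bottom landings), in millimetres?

45740 mm

2047 / 450 = 4.55, so 5 ramp runs are needed. That means 4 intermediate landings.
Horizontal run for 2047 mm of rise at 1:20 is 2047 × 20 = 40940 mm.
Intermediate landings: 4 × 1200 = 4800 mm.
Total developed length = 40940 + 4800 = 45740 mm.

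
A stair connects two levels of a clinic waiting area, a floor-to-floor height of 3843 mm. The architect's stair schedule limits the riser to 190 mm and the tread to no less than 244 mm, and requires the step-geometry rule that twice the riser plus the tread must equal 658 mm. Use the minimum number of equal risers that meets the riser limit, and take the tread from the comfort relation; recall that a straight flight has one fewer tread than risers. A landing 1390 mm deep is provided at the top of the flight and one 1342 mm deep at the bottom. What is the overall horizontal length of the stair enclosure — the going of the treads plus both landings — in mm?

3843 / 190 = 20.23, so 21 risers are needed.
Riser R = 3843 / 21 = 183 mm, within the 190 mm limit.
From 2R + T = 658: T = 658 − 366 = 292 mm.
Treads = 21 − 1 = 20; going = 20 × 292 = 5840 mm.
Add landings: 5840 + 1390 + 1342 = 8572 mm.

8572 mm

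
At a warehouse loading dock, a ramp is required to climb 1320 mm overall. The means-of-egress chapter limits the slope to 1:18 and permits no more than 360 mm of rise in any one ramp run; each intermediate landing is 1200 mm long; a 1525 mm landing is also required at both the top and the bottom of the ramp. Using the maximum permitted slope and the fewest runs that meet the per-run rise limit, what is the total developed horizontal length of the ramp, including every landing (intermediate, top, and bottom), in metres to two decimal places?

⌈1320/360⌉ = 4 ramp runs. That means 3 intermediate landings.
Ramp run (horizontal) at 1:18: 1320 × 18 = 23760 mm.
3 intermediate landings contribute 3 × 1200 = 3600 mm.
Top and bottom landings: 2 × 1525 = 3050 mm.
Total = 23760 + 3600 + 3050 = 30410 mm.
= 30.41 m.

30.41 m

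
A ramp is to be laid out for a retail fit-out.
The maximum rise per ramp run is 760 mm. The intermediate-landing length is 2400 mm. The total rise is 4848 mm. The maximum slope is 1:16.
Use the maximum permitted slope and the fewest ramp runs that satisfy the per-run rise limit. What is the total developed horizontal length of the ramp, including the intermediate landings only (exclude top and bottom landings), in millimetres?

At most 760 each: 4848/760 = 6.38, giving 7 ramp runs. That means 6 intermediate landings.
Ramp run (horizontal) at 1:16: 4848 × 16 = 77568 mm.
6 intermediate landings contribute 6 × 2400 = 14400 mm.
Total developed length = 77568 + 14400 = 91968 mm.

91968 mm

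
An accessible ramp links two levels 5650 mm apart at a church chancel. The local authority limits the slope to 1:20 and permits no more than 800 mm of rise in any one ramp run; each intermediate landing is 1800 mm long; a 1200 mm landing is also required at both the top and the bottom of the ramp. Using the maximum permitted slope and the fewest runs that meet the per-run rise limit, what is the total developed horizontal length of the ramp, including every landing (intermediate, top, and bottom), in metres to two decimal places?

128.00 m

5650 / 800 = 7.06, so 8 ramp runs are needed. That means 7 intermediate landings.
Horizontal run for 5650 mm of rise at 1:20 is 5650 × 20 = 113000 mm.
Intermediate landings: 7 × 1800 = 12600 mm.
Top and bottom landings: 2 × 1200 = 2400 mm.
Total = 113000 + 12600 + 2400 = 128000 mm.
= 128.00 m.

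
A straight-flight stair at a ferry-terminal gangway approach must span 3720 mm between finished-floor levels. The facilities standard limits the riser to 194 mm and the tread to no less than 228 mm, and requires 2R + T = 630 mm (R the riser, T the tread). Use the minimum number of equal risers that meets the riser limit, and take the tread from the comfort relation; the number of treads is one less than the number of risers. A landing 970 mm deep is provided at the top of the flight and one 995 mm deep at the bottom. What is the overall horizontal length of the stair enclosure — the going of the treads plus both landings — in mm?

3720 / 194 = 19.18, so 20 risers are needed.
Riser R = 3720 / 20 = 186 mm, within the 194 mm limit.
Tread T = 630 − 2 × 186 = 258 mm (≥ 228 mm).
20 risers give 19 treads; going = 19 × 258 = 4902 mm.
Add landings: 4902 + 970 + 995 = 6867 mm.

6867 mm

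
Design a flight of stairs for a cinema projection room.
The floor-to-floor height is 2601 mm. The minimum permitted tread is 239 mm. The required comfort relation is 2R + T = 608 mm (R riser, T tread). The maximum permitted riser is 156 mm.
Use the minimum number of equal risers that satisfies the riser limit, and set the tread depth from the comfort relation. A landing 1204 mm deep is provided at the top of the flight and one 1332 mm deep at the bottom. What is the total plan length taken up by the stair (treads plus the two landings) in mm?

⌈2601/156⌉ = 17 risers.
Each riser is 2601/17 = 153 mm (≤ 156 mm).
Tread T = 608 − 2 × 153 = 302 mm (≥ 239 mm).
17 risers give 16 treads; going = 16 × 302 = 4832 mm.
Add landings: 4832 + 1204 + 1332 = 7368 mm.

7368 mm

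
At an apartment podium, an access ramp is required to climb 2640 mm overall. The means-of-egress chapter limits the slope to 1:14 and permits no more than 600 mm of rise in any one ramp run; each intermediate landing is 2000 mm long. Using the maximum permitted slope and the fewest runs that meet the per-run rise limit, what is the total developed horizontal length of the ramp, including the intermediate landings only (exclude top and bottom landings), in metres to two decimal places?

At most 600 each: 2640/600 = 4.40, giving 5 ramp runs. That means 4 intermediate landings.
Ramp run (horizontal) at 1:14: 2640 × 14 = 36960 mm.
4 intermediate landings contribute 4 × 2000 = 8000 mm.
Developed length = 36960 + 8000 = 44960 mm.
= 44.96 m.

44.96 m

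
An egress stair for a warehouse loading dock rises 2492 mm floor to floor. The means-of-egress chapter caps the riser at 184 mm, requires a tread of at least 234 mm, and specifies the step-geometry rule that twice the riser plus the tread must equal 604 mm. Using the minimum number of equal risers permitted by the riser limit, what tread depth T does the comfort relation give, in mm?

⌈2492/184⌉ = 14 risers.
R = 2492 ÷ 14 = 178 mm.
Tread T = 604 − 2 × 178 = 248 mm (≥ 234 mm).

248 mm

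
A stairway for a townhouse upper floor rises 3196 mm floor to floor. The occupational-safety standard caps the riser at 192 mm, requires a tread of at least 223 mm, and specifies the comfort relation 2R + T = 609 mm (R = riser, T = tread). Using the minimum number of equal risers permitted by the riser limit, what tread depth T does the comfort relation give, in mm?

233 mm

3196 / 192 = 16.646 → round up to 17 risers.
Each riser is 3196/17 = 188 mm (≤ 192 mm).
T = 609 − 2·188 = 233 mm, which satisfies the 223 mm minimum.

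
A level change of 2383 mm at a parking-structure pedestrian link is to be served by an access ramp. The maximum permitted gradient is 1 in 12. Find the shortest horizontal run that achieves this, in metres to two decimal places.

Run = rise × 12 = 2383 × 12 = 28596 mm.
28596 mm = 28.60 m.

28.60 m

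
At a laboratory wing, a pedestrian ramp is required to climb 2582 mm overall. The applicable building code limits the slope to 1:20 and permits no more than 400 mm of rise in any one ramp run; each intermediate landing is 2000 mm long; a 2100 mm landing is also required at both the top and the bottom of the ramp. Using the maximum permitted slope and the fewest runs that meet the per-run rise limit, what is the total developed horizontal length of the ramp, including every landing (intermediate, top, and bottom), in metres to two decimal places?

67.84 m

2582 / 400 = 6.46, so 7 ramp runs are needed. That means 6 intermediate landings.
Horizontal run for 2582 mm of rise at 1:20 is 2582 × 20 = 51640 mm.
6 intermediate landings contribute 6 × 2000 = 12000 mm.
Top and bottom landings: 2 × 2100 = 4200 mm.
Total = 51640 + 12000 + 4200 = 67840 mm.
= 67.84 m.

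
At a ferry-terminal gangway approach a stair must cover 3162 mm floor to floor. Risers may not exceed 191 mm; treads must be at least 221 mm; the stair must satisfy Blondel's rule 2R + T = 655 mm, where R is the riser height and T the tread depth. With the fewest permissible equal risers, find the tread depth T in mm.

283 mm

3162 / 191 = 16.55, so 17 risers are needed.
Each riser is 3162/17 = 186 mm (≤ 191 mm).
T = 655 − 2·186 = 283 mm, which satisfies the 221 mm minimum.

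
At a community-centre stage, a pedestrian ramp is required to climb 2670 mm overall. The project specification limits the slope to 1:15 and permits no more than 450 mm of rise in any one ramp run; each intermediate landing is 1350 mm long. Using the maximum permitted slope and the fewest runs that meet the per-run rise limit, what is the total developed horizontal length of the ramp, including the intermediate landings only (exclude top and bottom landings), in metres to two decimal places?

46.80 m

2670 / 450 = 5.93, so 6 ramp runs are needed. That means 5 intermediate landings.
Ramp run (horizontal) at 1:15: 2670 × 15 = 40050 mm.
5 intermediate landings contribute 5 × 1350 = 6750 mm.
Total developed length = 40050 + 6750 = 46800 mm.
= 46.80 m.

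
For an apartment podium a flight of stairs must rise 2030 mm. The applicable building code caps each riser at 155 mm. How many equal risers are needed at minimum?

At most 155 each: 2030/155 = 13.10, giving 14 risers.

14 risers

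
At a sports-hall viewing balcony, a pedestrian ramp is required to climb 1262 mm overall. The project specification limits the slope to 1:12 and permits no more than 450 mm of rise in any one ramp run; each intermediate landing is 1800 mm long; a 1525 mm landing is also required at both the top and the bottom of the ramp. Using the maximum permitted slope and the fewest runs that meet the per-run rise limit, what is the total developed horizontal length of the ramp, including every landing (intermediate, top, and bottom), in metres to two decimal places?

21.79 m

At most 450 each: 1262/450 = 2.80, giving 3 ramp runs. That means 2 intermediate landings.
Ramp run (horizontal) at 1:12: 1262 × 12 = 15144 mm.
2 intermediate landings contribute 2 × 1800 = 3600 mm.
Top and bottom landings: 2 × 1525 = 3050 mm.
Total = 15144 + 3600 + 3050 = 21794 mm.
= 21.79 m.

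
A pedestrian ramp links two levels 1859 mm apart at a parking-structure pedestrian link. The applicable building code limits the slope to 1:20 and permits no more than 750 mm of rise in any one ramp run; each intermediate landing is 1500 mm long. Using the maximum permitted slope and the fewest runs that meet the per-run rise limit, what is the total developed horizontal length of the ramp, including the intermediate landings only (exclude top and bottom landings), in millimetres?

40180 mm

At most 750 each: 1859/750 = 2.48, giving 3 ramp runs. That means 2 intermediate landings.
Ramp run (horizontal) at 1:20: 1859 × 20 = 37180 mm.
2 intermediate landings contribute 2 × 1500 = 3000 mm.
Developed length = 37180 + 3000 = 40180 mm.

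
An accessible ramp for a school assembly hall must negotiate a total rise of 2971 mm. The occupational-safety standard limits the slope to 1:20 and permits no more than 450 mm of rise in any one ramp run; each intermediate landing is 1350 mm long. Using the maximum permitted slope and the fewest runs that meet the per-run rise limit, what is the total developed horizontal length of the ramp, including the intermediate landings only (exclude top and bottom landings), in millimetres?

67520 mm

2971 / 450 = 6.602 → round up to 7 ramp runs. That means 6 intermediate landings.
Horizontal run for 2971 mm of rise at 1:20 is 2971 × 20 = 59420 mm.
Intermediate landings: 6 × 1350 = 8100 mm.
Developed length = 59420 + 8100 = 67520 mm.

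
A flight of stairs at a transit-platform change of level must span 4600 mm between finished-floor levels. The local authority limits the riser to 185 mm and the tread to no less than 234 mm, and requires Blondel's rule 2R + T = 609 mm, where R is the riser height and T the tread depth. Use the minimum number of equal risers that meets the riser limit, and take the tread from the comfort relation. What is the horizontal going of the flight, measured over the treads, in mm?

5784 mm

At most 185 each: 4600/185 = 24.86, giving 25 risers.
Riser R = 4600 / 25 = 184 mm, within the 185 mm limit.
From 2R + T = 609: T = 609 − 368 = 241 mm.
25 risers give 24 treads; going = 24 × 241 = 5784 mm.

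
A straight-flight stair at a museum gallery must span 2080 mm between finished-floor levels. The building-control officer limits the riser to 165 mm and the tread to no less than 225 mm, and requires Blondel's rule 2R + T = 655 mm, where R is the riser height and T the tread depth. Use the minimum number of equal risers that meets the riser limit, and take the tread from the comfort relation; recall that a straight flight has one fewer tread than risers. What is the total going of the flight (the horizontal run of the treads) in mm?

4020 mm

2080 / 165 = 12.61, so 13 risers are needed.
Riser R = 2080 / 13 = 160 mm, within the 165 mm limit.
T = 655 − 2·160 = 335 mm, which satisfies the 225 mm minimum.
13 risers give 12 treads; going = 12 × 335 = 4020 mm.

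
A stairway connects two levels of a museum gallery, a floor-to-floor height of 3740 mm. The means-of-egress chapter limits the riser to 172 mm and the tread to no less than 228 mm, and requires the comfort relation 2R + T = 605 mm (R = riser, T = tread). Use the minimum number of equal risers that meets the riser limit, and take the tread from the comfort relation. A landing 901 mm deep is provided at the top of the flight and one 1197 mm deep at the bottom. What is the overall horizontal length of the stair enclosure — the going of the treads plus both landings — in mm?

At most 172 each: 3740/172 = 21.74, giving 22 risers.
R = 3740 ÷ 22 = 170 mm.
From 2R + T = 605: T = 605 − 340 = 265 mm.
22 risers give 21 treads; going = 21 × 265 = 5565 mm.
Enclosure = 5565 + 901 + 1197 = 7663 mm.

7663 mm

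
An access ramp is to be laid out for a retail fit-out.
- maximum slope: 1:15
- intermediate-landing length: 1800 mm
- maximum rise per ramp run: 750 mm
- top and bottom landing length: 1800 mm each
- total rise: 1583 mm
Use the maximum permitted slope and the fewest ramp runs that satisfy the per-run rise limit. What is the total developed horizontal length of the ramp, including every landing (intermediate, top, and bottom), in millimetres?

30945 mm

At most 750 each: 1583/750 = 2.11, giving 3 ramp runs. That means 2 intermediate landings.
Horizontal run for 1583 mm of rise at 1:15 is 1583 × 15 = 23745 mm.
Intermediate landings: 2 × 1800 = 3600 mm.
Top and bottom landings: 2 × 1800 = 3600 mm.
Total = 23745 + 3600 + 3600 = 30945 mm.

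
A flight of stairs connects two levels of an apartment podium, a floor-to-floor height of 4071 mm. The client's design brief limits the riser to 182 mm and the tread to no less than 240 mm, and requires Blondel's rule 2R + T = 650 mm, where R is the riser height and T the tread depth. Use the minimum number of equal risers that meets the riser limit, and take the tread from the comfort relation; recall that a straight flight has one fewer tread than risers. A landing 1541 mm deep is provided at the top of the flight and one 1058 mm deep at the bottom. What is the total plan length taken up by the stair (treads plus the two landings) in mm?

4071 / 182 = 22.37, so 23 risers are needed.
R = 4071 ÷ 23 = 177 mm.
From 2R + T = 650: T = 650 − 354 = 296 mm.
Going = (23 − 1) × 296 = 6512 mm.
Enclosure = 6512 + 1541 + 1058 = 9111 mm.

9111 mm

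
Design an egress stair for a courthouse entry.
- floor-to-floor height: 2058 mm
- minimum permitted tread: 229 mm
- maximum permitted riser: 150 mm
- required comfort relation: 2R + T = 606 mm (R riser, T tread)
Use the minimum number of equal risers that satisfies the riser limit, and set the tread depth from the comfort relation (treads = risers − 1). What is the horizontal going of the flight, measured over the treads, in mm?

4056 mm

2058 / 150 = 13.72, so 14 risers are needed.
R = 2058 ÷ 14 = 147 mm.
Tread T = 606 − 2 × 147 = 312 mm (≥ 229 mm).
14 risers give 13 treads; going = 13 × 312 = 4056 mm.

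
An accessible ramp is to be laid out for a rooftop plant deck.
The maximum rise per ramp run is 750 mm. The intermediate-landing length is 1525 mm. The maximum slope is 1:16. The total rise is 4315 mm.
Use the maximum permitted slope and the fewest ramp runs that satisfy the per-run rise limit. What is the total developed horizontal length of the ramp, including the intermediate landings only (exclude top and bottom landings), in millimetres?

At most 750 each: 4315/750 = 5.75, giving 6 ramp runs. That means 5 intermediate landings.
Horizontal run for 4315 mm of rise at 1:16 is 4315 × 16 = 69040 mm.
5 intermediate landings contribute 5 × 1525 = 7625 mm.
Developed length = 69040 + 7625 = 76665 mm.

76665 mm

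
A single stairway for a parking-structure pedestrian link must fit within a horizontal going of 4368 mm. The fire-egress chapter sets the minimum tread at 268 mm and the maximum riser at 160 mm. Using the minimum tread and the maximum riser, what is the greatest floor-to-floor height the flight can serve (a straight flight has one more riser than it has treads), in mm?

Treads that fit: ⌊4368 / 268⌋ = 16.
Risers = treads + 1 = 17.
Maximum height = 17 × 160 = 2720 mm.

2720 mm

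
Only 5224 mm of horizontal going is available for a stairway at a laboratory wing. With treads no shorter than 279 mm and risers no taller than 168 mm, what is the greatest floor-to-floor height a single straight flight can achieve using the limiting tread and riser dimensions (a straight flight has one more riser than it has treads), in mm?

3192 mm

Treads that fit: ⌊5224 / 279⌋ = 18.
Risers = treads + 1 = 19.
Maximum height = 19 × 168 = 3192 mm.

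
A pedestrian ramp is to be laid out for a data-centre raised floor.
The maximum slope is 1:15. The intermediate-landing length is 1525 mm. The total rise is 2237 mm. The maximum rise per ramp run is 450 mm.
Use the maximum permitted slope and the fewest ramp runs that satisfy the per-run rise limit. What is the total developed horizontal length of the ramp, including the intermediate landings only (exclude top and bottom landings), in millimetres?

39655 mm

⌈2237/450⌉ = 5 ramp runs. That means 4 intermediate landings.
Ramp run (horizontal) at 1:15: 2237 × 15 = 33555 mm.
Intermediate landings: 4 × 1525 = 6100 mm.
Developed length = 33555 + 6100 = 39655 mm.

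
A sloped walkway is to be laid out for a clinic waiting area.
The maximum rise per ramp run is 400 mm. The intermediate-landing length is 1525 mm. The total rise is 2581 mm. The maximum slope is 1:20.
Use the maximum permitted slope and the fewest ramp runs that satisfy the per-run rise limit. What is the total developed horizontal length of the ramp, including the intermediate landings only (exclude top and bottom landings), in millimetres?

60770 mm

2581 / 400 = 6.452 → round up to 7 ramp runs. That means 6 intermediate landings.
Ramp run (horizontal) at 1:20: 2581 × 20 = 51620 mm.
6 intermediate landings contribute 6 × 1525 = 9150 mm.
Developed length = 51620 + 9150 = 60770 mm.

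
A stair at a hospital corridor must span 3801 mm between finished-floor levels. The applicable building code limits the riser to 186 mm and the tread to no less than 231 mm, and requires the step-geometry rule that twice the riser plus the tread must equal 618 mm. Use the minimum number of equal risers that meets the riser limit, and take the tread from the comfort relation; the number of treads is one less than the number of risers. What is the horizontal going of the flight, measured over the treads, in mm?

5120 mm

3801 / 186 = 20.435 → round up to 21 risers.
Each riser is 3801/21 = 181 mm (≤ 186 mm).
Tread T = 618 − 2 × 181 = 256 mm (≥ 231 mm).
Treads = 21 − 1 = 20; going = 20 × 256 = 5120 mm.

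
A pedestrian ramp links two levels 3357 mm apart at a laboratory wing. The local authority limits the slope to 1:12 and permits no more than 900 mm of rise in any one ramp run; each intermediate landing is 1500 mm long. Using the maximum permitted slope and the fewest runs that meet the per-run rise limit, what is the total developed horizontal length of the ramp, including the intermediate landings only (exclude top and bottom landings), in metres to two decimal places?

⌈3357/900⌉ = 4 ramp runs. That means 3 intermediate landings.
Ramp run (horizontal) at 1:12: 3357 × 12 = 40284 mm.
Intermediate landings: 3 × 1500 = 4500 mm.
Developed length = 40284 + 4500 = 44784 mm.
= 44.78 m.

44.78 m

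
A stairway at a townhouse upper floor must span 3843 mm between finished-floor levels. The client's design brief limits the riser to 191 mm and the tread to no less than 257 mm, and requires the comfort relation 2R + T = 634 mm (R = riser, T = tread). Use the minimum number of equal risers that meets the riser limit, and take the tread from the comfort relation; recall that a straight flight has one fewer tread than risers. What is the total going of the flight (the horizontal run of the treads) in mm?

5360 mm

⌈3843/191⌉ = 21 risers.
R = 3843 ÷ 21 = 183 mm.
From 2R + T = 634: T = 634 − 366 = 268 mm.
21 risers give 20 treads; going = 20 × 268 = 5360 mm.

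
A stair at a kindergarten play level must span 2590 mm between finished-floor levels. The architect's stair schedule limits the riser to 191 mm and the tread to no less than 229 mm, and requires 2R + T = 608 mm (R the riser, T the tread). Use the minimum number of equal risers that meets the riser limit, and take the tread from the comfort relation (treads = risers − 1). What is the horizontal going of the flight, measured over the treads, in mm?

3094 mm

2590 / 191 = 13.56, so 14 risers are needed.
Each riser is 2590/14 = 185 mm (≤ 191 mm).
T = 608 − 2·185 = 238 mm, which satisfies the 229 mm minimum.
14 risers give 13 treads; going = 13 × 238 = 3094 mm.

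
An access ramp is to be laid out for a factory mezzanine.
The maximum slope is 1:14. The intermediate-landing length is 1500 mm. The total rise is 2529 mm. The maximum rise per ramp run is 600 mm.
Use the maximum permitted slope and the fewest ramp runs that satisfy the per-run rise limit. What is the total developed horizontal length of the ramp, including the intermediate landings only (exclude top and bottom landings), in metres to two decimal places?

41.41 m

⌈2529/600⌉ = 5 ramp runs. That means 4 intermediate landings.
Ramp run (horizontal) at 1:14: 2529 × 14 = 35406 mm.
Intermediate landings: 4 × 1500 = 6000 mm.
Developed length = 35406 + 6000 = 41406 mm.
= 41.41 m.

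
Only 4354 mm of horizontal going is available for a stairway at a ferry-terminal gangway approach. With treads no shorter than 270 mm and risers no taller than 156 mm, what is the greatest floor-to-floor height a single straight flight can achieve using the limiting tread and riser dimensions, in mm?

4354 / 270 = 16.13, so 16 treads fit.
Risers = treads + 1 = 17.
Maximum height = 17 × 156 = 2652 mm.

2652 mm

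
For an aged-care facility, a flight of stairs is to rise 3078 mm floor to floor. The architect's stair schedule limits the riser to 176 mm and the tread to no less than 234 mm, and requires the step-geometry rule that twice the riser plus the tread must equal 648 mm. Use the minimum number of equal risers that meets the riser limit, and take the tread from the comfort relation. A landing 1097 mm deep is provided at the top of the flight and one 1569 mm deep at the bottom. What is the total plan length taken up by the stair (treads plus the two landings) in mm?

7868 mm

At most 176 each: 3078/176 = 17.49, giving 18 risers.
Riser R = 3078 / 18 = 171 mm, within the 176 mm limit.
Tread T = 648 − 2 × 171 = 306 mm (≥ 234 mm).
Going = (18 − 1) × 306 = 5202 mm.
Add landings: 5202 + 1097 + 1569 = 7868 mm.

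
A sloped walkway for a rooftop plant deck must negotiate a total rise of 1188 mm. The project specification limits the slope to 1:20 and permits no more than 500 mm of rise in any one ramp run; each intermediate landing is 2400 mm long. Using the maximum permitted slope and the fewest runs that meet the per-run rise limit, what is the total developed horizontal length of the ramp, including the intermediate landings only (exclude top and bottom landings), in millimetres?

At most 500 each: 1188/500 = 2.38, giving 3 ramp runs. That means 2 intermediate landings.
Horizontal run for 1188 mm of rise at 1:20 is 1188 × 20 = 23760 mm.
2 intermediate landings contribute 2 × 2400 = 4800 mm.
Total developed length = 23760 + 4800 = 28560 mm.

28560 mm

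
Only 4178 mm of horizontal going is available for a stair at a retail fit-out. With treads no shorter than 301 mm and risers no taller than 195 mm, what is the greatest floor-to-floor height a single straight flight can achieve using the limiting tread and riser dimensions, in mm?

4178 / 301 = 13.88, so 13 treads fit.
Risers = treads + 1 = 14.
Maximum height = 14 × 195 = 2730 mm.

2730 mm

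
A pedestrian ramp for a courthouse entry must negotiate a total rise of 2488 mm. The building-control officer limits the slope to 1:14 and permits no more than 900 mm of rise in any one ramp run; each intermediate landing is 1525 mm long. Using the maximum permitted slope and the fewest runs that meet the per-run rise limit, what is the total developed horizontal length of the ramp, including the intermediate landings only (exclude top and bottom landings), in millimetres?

37882 mm

2488 / 900 = 2.764 → round up to 3 ramp runs. That means 2 intermediate landings.
Ramp run (horizontal) at 1:14: 2488 × 14 = 34832 mm.
2 intermediate landings contribute 2 × 1525 = 3050 mm.
Developed length = 34832 + 3050 = 37882 mm.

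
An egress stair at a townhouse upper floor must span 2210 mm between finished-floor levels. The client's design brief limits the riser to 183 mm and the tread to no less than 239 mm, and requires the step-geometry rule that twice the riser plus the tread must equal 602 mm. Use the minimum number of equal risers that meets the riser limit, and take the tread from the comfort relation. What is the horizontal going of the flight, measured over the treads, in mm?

At most 183 each: 2210/183 = 12.08, giving 13 risers.
Each riser is 2210/13 = 170 mm (≤ 183 mm).
From 2R + T = 602: T = 602 − 340 = 262 mm.
Treads = 13 − 1 = 12; going = 12 × 262 = 3144 mm.

3144 mm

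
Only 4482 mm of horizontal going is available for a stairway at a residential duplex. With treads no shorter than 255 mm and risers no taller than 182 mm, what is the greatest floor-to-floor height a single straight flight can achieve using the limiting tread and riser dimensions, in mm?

3276 mm

Treads that fit: ⌊4482 / 255⌋ = 17.
Risers = treads + 1 = 18.
Maximum height = 18 × 182 = 3276 mm.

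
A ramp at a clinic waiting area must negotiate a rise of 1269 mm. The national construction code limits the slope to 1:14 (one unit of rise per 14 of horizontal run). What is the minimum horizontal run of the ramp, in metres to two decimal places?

17.77 m

At 1:14 the run is 14 × 1269 = 17766 mm.
17766 mm = 17.77 m.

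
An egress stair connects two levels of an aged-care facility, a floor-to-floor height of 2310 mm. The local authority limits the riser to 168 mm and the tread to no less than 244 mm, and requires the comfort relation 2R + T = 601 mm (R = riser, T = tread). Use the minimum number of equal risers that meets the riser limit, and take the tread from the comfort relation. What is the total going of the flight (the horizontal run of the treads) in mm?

At most 168 each: 2310/168 = 13.75, giving 14 risers.
Riser R = 2310 / 14 = 165 mm, within the 168 mm limit.
From 2R + T = 601: T = 601 − 330 = 271 mm.
14 risers give 13 treads; going = 13 × 271 = 3523 mm.

3523 mm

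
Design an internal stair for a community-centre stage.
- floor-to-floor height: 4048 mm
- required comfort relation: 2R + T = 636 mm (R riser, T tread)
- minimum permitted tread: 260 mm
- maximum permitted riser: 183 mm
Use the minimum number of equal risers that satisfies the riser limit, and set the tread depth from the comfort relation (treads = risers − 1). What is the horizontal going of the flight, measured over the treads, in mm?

6248 mm

4048 / 183 = 22.12, so 23 risers are needed.
R = 4048 ÷ 23 = 176 mm.
From 2R + T = 636: T = 636 − 352 = 284 mm.
Treads = 23 − 1 = 22; going = 22 × 284 = 6248 mm.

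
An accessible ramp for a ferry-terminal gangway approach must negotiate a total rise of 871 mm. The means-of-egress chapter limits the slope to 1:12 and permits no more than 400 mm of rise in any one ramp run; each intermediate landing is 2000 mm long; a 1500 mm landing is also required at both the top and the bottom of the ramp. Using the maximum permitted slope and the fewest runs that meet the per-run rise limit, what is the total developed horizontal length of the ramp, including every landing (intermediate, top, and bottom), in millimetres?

871 / 400 = 2.18, so 3 ramp runs are needed. That means 2 intermediate landings.
Horizontal run for 871 mm of rise at 1:12 is 871 × 12 = 10452 mm.
2 intermediate landings contribute 2 × 2000 = 4000 mm.
Top and bottom landings: 2 × 1500 = 3000 mm.
Total = 10452 + 4000 + 3000 = 17452 mm.

17452 mm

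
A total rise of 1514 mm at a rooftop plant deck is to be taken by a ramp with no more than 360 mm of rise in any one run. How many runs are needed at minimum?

5 runs

1514 / 360 = 4.21, so 5 ramp runs are needed.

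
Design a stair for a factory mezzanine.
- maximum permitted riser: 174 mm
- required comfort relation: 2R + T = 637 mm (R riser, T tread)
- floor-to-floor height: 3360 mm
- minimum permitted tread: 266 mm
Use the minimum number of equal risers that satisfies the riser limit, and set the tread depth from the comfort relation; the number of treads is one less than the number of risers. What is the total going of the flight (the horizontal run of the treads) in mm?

3360 / 174 = 19.31, so 20 risers are needed.
Riser R = 3360 / 20 = 168 mm, within the 174 mm limit.
T = 637 − 2·168 = 301 mm, which satisfies the 266 mm minimum.
Treads = 20 − 1 = 19; going = 19 × 301 = 5719 mm.

5719 mm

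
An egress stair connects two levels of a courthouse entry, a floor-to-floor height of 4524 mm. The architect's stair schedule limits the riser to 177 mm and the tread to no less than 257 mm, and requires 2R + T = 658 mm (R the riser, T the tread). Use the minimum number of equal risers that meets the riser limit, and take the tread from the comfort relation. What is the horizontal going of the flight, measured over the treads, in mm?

7750 mm

4524 / 177 = 25.559 → round up to 26 risers.
Riser R = 4524 / 26 = 174 mm, within the 177 mm limit.
T = 658 − 2·174 = 310 mm, which satisfies the 257 mm minimum.
Treads = 26 − 1 = 25; going = 25 × 310 = 7750 mm.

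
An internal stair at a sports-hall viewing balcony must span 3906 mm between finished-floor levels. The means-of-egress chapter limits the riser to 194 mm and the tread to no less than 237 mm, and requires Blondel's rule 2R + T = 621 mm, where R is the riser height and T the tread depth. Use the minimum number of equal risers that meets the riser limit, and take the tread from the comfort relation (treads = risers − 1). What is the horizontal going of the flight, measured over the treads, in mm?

⌈3906/194⌉ = 21 risers.
Each riser is 3906/21 = 186 mm (≤ 194 mm).
T = 621 − 2·186 = 249 mm, which satisfies the 237 mm minimum.
Treads = 21 − 1 = 20; going = 20 × 249 = 4980 mm.

4980 mm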